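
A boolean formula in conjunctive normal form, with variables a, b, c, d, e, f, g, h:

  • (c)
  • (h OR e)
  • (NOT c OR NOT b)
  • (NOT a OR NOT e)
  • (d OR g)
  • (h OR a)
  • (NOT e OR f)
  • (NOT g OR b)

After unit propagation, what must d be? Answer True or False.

(c) stands alone — c = True.
(NOT c OR NOT b): since c = True, the clause reduces to (NOT b). b = False.
(b OR NOT g) with b = False leaves only NOT g, so g = False.
In (d OR g), g is now false; d must hold, so d = True.

True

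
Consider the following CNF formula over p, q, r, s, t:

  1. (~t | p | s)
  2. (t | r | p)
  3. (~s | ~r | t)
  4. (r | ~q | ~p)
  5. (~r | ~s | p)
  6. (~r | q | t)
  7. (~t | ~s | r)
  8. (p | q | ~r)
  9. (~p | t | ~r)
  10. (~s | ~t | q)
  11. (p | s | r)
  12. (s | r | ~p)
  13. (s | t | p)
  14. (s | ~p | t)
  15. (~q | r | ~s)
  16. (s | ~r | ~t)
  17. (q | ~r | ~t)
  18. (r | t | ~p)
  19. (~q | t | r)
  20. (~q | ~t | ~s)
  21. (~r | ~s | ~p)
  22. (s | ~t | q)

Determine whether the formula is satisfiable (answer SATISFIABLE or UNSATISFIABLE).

UNSATISFIABLE

r = True:
  t = True:
    propagation gives s=True, p=True; an empty clause results — contradiction.
  t = False:
    propagation gives s=False, q=True, p=False; an empty clause results — contradiction.
r = False:
  s = True:
    propagation gives t=False, p=True; an empty clause results — contradiction.
  s = False:
    propagation gives p=True; an empty clause results — contradiction.
Every branch closes, so no satisfying assignment exists.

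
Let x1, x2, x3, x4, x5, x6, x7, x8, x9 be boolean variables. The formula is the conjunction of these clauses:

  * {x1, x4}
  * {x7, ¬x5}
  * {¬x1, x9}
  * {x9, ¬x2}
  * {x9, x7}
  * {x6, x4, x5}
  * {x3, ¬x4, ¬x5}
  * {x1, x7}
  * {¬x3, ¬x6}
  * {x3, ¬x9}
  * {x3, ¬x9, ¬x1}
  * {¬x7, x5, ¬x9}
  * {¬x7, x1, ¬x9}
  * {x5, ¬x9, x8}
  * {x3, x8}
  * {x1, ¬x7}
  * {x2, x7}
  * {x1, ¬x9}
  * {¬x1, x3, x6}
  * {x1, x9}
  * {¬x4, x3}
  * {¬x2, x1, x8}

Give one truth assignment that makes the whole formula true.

x1=T  x2=F  x3=T  x4=T  x5=T  x6=F  x7=T  x8=F  x9=T

Check each clause:
  1. {x4, x1} — x1 is true.
  2. {¬x5, x7} — x7 is true.
  3. {¬x1, x9} — x9 is true.
  4. {¬x2, x9} — x9 is true.
  5. {x9, x7} — x9 is true.
  6. {x5, x6, x4} — x4 is true.
  7. {x3, ¬x5, ¬x4} — x3 is true.
  8. {x1, x7} — x1 is true.
  9. {¬x6, ¬x3} — ¬x6 is true.
  10. {¬x9, x3} — x3 is true.
  11. {¬x9, x3, ¬x1} — x3 is true.
  12. {¬x7, x5, ¬x9} — x5 is true.
  13. {x1, ¬x7, ¬x9} — x1 is true.
  14. {x8, ¬x9, x5} — x5 is true.
  15. {x3, x8} — x3 is true.
  16. {¬x7, x1} — x1 is true.
  17. {x7, x2} — x7 is true.
  18. {¬x9, x1} — x1 is true.
  19. {x6, x3, ¬x1} — x3 is true.
  20. {x9, x1} — x1 is true.
  21. {¬x4, x3} — x3 is true.
  22. {x1, ¬x2, x8} — x1 is true.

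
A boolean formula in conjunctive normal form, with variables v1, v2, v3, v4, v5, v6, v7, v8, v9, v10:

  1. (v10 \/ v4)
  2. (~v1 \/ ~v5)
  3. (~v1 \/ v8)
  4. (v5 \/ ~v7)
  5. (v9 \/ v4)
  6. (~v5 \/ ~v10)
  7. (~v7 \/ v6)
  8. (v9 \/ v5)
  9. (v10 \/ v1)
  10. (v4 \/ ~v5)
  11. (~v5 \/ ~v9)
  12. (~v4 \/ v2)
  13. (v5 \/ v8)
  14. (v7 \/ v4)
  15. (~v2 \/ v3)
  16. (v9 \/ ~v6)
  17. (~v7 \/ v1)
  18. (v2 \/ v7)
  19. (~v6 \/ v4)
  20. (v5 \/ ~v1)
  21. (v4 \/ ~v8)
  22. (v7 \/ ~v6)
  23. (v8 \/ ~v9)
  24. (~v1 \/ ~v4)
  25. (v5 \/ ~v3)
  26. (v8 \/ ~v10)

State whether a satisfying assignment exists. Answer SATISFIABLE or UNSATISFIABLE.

UNSATISFIABLE

v5 = True:
  propagation gives v1=False, v10=False; an empty clause results — contradiction.
v5 = False:
  propagation gives v7=False, v9=True, v8=True, v4=True; an empty clause results — contradiction.
Every branch closes, so no satisfying assignment exists.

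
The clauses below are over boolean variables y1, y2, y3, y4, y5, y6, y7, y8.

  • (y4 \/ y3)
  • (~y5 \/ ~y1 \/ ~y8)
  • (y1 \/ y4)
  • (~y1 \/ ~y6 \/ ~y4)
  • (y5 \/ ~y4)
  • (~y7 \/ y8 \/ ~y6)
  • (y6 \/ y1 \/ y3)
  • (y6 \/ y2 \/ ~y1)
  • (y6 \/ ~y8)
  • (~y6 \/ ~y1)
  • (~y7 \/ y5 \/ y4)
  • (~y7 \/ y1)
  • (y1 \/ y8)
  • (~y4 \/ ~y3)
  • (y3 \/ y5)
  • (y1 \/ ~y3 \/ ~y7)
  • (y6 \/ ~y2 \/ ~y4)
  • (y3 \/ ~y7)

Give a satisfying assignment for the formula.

y1=False, y2=True, y3=False, y4=True, y5=True, y6=True, y7=False, y8=True

Check each clause:
  1. (y3 \/ y4) — y4 is true.
  2. (~y1 \/ ~y5 \/ ~y8) — ~y1 is true.
  3. (y4 \/ y1) — y4 is true.
  4. (~y1 \/ ~y6 \/ ~y4) — ~y1 is true.
  5. (~y4 \/ y5) — y5 is true.
  6. (y8 \/ ~y7 \/ ~y6) — y8 is true.
  7. (y3 \/ y6 \/ y1) — y6 is true.
  8. (y6 \/ ~y1 \/ y2) — y2 is true.
  9. (y6 \/ ~y8) — y6 is true.
  10. (~y6 \/ ~y1) — ~y1 is true.
  11. (y4 \/ ~y7 \/ y5) — ~y7 is true.
  12. (~y7 \/ y1) — ~y7 is true.
  13. (y1 \/ y8) — y8 is true.
  14. (~y3 \/ ~y4) — ~y3 is true.
  15. (y3 \/ y5) — y5 is true.
  16. (~y3 \/ y1 \/ ~y7) — ~y3 is true.
  17. (~y2 \/ y6 \/ ~y4) — y6 is true.
  18. (y3 \/ ~y7) — ~y7 is true.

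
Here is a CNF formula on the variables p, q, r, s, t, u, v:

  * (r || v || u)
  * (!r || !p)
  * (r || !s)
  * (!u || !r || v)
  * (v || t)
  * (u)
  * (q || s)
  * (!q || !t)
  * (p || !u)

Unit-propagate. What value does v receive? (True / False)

(u) stands alone — u = True.
(!u || p) with u = True leaves only p, so p = True.
(!r || !p): since p = True, the clause reduces to (!r). r = False.
In (r || !s), r is now false; !s must hold, so s = False.
In (s || q), s is now false; q must hold, so q = True.
From (!t || !q) and q = True: t = False.
In (t || v), t is now false; v must hold, so v = True.

True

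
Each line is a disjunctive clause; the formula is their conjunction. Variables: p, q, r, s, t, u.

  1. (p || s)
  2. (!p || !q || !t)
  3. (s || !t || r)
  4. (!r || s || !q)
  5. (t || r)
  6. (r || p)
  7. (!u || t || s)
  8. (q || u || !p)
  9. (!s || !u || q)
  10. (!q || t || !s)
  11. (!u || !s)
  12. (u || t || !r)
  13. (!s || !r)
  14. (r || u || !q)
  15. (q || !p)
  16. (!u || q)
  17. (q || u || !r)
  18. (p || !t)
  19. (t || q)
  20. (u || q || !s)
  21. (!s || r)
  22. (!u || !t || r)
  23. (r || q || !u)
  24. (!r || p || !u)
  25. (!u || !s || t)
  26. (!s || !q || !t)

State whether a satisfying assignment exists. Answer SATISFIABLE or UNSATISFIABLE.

UNSATISFIABLE

q = True:
  r = True:
    propagation gives s=True; an empty clause results — contradiction.
  r = False:
    propagation gives t=True, p=False; an empty clause results — contradiction.
q = False:
  propagation gives p=False, s=True, r=True; an empty clause results — contradiction.
Every branch closes, so no satisfying assignment exists.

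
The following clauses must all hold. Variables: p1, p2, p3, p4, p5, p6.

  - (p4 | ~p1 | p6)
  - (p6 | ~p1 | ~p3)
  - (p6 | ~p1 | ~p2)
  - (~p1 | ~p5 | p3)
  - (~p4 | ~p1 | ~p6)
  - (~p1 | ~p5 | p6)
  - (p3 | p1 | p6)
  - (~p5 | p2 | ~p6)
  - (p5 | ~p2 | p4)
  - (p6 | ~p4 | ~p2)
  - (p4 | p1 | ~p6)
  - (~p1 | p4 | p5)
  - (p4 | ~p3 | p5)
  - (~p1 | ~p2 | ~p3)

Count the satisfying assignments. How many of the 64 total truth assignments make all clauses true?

Split on p1, then p6.
  p1=T, p6=T: a clause becomes empty — 0.
  p1=T, p6=F: remaining (p2,p3,p4,p5) ∈ {(F,F,T,F)} — 1.
  p1=F, p6=T: p3 free; 3 ways for (p2,p4,p5) × 2^1 = 6.
  p1=F, p6=F: remaining (p2,p3,p4,p5) ∈ {(F,T,F,T); (F,T,T,F); (F,T,T,T); (T,T,F,T)} — 4.
Total: 0 + 1 + 6 + 4 = 11.

11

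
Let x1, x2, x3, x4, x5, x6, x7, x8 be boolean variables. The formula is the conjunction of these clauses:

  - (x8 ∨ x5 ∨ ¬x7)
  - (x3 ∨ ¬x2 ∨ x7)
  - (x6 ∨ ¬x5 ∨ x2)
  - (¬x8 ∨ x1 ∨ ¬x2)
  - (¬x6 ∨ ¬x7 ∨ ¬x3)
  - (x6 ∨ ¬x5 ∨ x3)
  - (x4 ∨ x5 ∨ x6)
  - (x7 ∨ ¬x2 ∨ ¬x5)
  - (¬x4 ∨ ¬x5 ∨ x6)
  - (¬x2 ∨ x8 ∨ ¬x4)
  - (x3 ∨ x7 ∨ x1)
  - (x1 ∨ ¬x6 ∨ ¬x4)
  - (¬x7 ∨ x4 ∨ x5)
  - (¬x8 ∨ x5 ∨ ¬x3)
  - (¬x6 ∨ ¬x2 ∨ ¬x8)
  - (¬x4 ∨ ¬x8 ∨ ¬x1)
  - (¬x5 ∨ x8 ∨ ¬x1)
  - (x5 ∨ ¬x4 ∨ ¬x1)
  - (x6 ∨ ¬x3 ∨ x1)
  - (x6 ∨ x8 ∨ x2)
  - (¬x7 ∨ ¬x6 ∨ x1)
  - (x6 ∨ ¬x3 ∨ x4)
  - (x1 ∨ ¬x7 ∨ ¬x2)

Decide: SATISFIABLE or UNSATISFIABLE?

Branch on x1: take x1 = False.
Set x2 = True and propagate.
  then x8 is forced to False.
  then x4 is forced to False.
  then x7 is forced to False.
  then x3 is forced to True.
  then x5 is forced to False.
  then x6 is forced to True.
Every clause has at least one true literal under this assignment.
So x1 = F, x2 = T, x3 = T, x4 = F, x5 = F, x6 = T, x7 = F, x8 = F is a satisfying assignment.

SATISFIABLE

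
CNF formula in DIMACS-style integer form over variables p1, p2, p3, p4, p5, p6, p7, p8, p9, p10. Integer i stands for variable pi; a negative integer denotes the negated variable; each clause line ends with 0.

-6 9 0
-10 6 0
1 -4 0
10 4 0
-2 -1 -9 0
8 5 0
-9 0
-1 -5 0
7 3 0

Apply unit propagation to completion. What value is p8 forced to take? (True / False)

(~p9) stands alone — p9 = False.
In (~p6 \/ p9), p9 is now false; ~p6 must hold, so p6 = False.
From (~p10 \/ p6) and p6 = False: p10 = False.
In (p4 \/ p10), p10 is now false; p4 must hold, so p4 = True.
From (~p4 \/ p1) and p4 = True: p1 = True.
(~p5 \/ ~p1) with p1 = True leaves only ~p5, so p5 = False.
From (p5 \/ p8) and p5 = False: p8 = True.

True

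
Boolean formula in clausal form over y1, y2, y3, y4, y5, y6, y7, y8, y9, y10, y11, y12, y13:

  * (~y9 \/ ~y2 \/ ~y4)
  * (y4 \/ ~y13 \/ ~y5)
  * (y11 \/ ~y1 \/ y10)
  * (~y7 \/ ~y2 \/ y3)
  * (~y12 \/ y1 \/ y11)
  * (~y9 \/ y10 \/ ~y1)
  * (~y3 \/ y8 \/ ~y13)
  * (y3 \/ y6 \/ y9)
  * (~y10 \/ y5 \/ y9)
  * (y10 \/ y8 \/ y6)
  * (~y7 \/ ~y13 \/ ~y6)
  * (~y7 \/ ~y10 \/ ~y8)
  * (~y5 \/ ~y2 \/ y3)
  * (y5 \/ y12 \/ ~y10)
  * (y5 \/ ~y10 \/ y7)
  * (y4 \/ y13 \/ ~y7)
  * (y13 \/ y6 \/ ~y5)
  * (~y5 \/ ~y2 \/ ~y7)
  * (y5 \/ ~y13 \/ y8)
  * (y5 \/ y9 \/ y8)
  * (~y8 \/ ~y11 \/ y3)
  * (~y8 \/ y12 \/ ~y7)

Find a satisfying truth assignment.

Pure literal: y2 appears only negated; assign y2 = False.
Branch on y1: take y1 = True.
Try y3 = True.
Branch on y4: take y4 = True.
For the remaining variables, y5 = False, y6 = False, y7 = False, y8 = True, y9 = False, y10 = False, y11 = True, y12 = True, y13 = True works.

y1 = True, y2 = False, y3 = True, y4 = True, y5 = False, y6 = False, y7 = False, y8 = True, y9 = False, y10 = False, y11 = True, y12 = True, y13 = True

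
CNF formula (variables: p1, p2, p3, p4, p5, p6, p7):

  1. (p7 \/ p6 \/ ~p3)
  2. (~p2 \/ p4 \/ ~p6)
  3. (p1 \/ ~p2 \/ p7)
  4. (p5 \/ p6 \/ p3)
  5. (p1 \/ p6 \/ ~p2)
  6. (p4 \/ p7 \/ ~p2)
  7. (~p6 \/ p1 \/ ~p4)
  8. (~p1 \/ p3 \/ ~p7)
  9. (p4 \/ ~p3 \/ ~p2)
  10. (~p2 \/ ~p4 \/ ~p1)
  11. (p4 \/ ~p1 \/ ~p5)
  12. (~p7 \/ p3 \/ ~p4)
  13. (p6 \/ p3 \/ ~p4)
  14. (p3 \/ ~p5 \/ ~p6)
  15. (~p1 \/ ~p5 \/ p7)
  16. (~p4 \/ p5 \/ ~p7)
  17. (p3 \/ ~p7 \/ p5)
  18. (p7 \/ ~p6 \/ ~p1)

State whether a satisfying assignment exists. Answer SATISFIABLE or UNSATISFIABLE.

SATISFIABLE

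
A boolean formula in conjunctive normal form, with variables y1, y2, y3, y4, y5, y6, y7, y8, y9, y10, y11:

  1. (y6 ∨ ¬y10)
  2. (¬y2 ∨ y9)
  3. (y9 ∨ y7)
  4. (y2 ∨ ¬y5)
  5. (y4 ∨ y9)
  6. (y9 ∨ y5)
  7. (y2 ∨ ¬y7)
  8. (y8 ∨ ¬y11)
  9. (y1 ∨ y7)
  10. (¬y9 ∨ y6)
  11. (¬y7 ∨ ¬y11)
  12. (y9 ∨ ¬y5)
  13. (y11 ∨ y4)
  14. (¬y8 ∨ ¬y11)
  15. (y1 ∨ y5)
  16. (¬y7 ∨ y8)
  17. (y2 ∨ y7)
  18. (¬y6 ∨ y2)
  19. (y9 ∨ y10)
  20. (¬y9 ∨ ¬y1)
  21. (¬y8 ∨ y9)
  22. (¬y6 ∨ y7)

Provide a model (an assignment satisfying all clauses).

y1=0, y2=1, y3=1, y4=1, y5=1, y6=1, y7=1, y8=1, y9=1, y10=0, y11=0

y4 occurs only positively in the remaining clauses — set y4 = True.
Set y1 = False and propagate.
  then y7 is forced to True.
  then y2 is forced to True.
  then y9 is forced to True.
  then y6 is forced to True.
  then y11 is forced to False.
  then y5 is forced to True.
  then y8 is forced to True.
y3, y10 are now unconstrained; take y3 = True, y10 = False.
Check each clause:
  1. (y6 ∨ ¬y10) — ¬y10 is true.
  2. (y9 ∨ ¬y2) — y9 is true.
  3. (y9 ∨ y7) — y9 is true.
  4. (¬y5 ∨ y2) — y2 is true.
  5. (y9 ∨ y4) — y9 is true.
  6. (y5 ∨ y9) — y9 is true.
  7. (¬y7 ∨ y2) — y2 is true.
  8. (y8 ∨ ¬y11) — y8 is true.
  9. (y7 ∨ y1) — y7 is true.
  10. (y6 ∨ ¬y9) — y6 is true.
  11. (¬y7 ∨ ¬y11) — ¬y11 is true.
  12. (y9 ∨ ¬y5) — y9 is true.
  13. (y4 ∨ y11) — y4 is true.
  14. (¬y8 ∨ ¬y11) — ¬y11 is true.
  15. (y5 ∨ y1) — y5 is true.
  16. (¬y7 ∨ y8) — y8 is true.
  17. (y7 ∨ y2) — y2 is true.
  18. (y2 ∨ ¬y6) — y2 is true.
  19. (y9 ∨ y10) — y9 is true.
  20. (¬y9 ∨ ¬y1) — ¬y1 is true.
  21. (y9 ∨ ¬y8) — y9 is true.
  22. (¬y6 ∨ y7) — y7 is true.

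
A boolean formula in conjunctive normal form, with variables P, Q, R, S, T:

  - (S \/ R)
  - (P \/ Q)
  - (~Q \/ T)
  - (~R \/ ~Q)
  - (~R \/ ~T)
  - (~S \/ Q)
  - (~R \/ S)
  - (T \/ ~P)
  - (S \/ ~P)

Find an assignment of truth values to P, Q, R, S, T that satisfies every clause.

P=F, Q=T, R=F, S=T, T=T

Check each clause:
  1. (S \/ R) — S is true.
  2. (P \/ Q) — Q is true.
  3. (~Q \/ T) — T is true.
  4. (~R \/ ~Q) — ~R is true.
  5. (~T \/ ~R) — ~R is true.
  6. (~S \/ Q) — Q is true.
  7. (S \/ ~R) — S is true.
  8. (~P \/ T) — T is true.
  9. (S \/ ~P) — S is true.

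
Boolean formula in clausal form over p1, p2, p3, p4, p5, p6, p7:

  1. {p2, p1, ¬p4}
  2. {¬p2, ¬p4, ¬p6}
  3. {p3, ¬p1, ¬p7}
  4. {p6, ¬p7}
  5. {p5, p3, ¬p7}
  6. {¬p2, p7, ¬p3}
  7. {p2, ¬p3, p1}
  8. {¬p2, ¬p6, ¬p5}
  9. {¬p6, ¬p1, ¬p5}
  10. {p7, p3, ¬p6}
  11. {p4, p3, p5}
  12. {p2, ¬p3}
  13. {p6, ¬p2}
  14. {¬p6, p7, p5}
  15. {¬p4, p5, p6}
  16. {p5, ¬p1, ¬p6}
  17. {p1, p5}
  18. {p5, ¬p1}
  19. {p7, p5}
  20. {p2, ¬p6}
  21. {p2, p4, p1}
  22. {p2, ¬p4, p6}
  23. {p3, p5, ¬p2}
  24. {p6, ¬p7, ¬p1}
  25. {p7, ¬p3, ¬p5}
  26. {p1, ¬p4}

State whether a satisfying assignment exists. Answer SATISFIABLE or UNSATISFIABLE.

SATISFIABLE

Set p1 = True and propagate.
  then p5 is forced to True.
  then p6 is forced to False.
  then p7 is forced to False.
  then p2 is forced to False.
  then p3 is forced to False.
  then p4 is forced to False.
So p1=T  p2=F  p3=F  p4=F  p5=T  p6=F  p7=F is a satisfying assignment.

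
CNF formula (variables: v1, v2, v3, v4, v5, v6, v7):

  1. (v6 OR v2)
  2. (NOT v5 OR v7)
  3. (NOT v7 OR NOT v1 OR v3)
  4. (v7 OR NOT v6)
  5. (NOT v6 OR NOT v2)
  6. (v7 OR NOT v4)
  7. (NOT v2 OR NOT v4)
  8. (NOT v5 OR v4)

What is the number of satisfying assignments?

16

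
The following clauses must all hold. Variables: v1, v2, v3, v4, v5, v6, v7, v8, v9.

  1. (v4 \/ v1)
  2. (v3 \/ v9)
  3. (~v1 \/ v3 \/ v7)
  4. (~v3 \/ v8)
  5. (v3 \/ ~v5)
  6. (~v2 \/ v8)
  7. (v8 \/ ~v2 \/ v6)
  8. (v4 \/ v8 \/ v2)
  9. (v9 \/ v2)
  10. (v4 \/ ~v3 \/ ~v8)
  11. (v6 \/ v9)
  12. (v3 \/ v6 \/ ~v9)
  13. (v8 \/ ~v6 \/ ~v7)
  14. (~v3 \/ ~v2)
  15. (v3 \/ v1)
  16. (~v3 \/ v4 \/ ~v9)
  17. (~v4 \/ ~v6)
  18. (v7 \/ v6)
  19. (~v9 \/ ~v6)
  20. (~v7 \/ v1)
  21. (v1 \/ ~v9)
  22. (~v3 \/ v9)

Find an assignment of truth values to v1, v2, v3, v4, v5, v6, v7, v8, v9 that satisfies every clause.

v1=1, v2=0, v3=1, v4=1, v5=0, v6=0, v7=1, v8=1, v9=1

Check each clause:
  1. (v1 \/ v4) — v1 is true.
  2. (v9 \/ v3) — v9 is true.
  3. (v3 \/ ~v1 \/ v7) — v3 is true.
  4. (v8 \/ ~v3) — v8 is true.
  5. (v3 \/ ~v5) — v3 is true.
  6. (~v2 \/ v8) — v8 is true.
  7. (v8 \/ ~v2 \/ v6) — v8 is true.
  8. (v2 \/ v4 \/ v8) — v8 is true.
  9. (v2 \/ v9) — v9 is true.
  10. (v4 \/ ~v3 \/ ~v8) — v4 is true.
  11. (v6 \/ v9) — v9 is true.
  12. (~v9 \/ v3 \/ v6) — v3 is true.
  13. (v8 \/ ~v6 \/ ~v7) — v8 is true.
  14. (~v2 \/ ~v3) — ~v2 is true.
  15. (v1 \/ v3) — v1 is true.
  16. (v4 \/ ~v3 \/ ~v9) — v4 is true.
  17. (~v6 \/ ~v4) — ~v6 is true.
  18. (v7 \/ v6) — v7 is true.
  19. (~v9 \/ ~v6) — ~v6 is true.
  20. (~v7 \/ v1) — v1 is true.
  21. (~v9 \/ v1) — v1 is true.
  22. (v9 \/ ~v3) — v9 is true.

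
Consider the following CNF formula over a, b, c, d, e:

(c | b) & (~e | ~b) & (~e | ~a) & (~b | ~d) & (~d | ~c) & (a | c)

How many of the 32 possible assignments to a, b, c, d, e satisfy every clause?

6

Satisfying assignments:
  a=0 b=0 c=1 d=0 e=0
  a=0 b=0 c=1 d=0 e=1
  a=0 b=1 c=1 d=0 e=0
  a=1 b=0 c=1 d=0 e=0
  a=1 b=1 c=0 d=0 e=0
  a=1 b=1 c=1 d=0 e=0
Count: 6.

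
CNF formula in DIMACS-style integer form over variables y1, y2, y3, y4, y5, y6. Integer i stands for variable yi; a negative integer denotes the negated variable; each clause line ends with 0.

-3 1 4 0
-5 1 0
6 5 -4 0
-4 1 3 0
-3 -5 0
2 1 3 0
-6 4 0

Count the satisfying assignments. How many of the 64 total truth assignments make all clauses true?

17

Split on y1, then y3.
  y1=T, y3=T: remaining (y2,y4,y5,y6) ∈ {(F,F,F,F); (F,T,F,T); (T,F,F,F); (T,T,F,T)} — 4.
  y1=T, y3=F: y2 free; 5 ways for (y4,y5,y6) × 2^1 = 10.
  y1=F, y3=T: remaining (y2,y4,y5,y6) ∈ {(F,T,F,T); (T,T,F,T)} — 2.
  y1=F, y3=F: remaining (y2,y4,y5,y6) ∈ {(T,F,F,F)} — 1.
Total: 4 + 10 + 2 + 1 = 17.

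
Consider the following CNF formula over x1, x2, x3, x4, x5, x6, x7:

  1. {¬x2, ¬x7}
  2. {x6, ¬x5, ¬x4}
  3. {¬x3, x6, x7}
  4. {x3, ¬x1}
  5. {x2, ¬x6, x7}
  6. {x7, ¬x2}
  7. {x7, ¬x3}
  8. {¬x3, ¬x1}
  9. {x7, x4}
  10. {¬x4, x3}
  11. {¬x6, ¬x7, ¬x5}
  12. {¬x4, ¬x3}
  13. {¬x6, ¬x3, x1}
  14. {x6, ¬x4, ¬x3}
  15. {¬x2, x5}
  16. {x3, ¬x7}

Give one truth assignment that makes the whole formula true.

x1=False, x2=False, x3=True, x4=False, x5=False, x6=False, x7=True

Check each clause:
  1. {¬x2, ¬x7} — ¬x2 is true.
  2. {¬x5, x6, ¬x4} — ¬x5 is true.
  3. {x6, x7, ¬x3} — x7 is true.
  4. {x3, ¬x1} — x3 is true.
  5. {¬x6, x2, x7} — ¬x6 is true.
  6. {¬x2, x7} — ¬x2 is true.
  7. {x7, ¬x3} — x7 is true.
  8. {¬x3, ¬x1} — ¬x1 is true.
  9. {x7, x4} — x7 is true.
  10. {x3, ¬x4} — x3 is true.
  11. {¬x5, ¬x7, ¬x6} — ¬x6 is true.
  12. {¬x4, ¬x3} — ¬x4 is true.
  13. {¬x6, ¬x3, x1} — ¬x6 is true.
  14. {x6, ¬x4, ¬x3} — ¬x4 is true.
  15. {x5, ¬x2} — ¬x2 is true.
  16. {x3, ¬x7} — x3 is true.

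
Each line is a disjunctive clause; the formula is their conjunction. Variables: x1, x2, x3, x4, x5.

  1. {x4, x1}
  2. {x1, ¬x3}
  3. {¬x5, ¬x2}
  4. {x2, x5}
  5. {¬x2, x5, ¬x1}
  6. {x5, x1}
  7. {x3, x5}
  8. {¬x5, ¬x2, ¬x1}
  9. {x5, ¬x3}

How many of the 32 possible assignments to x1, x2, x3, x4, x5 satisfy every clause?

5

Satisfying assignments:
  x1=F x2=F x3=F x4=T x5=T
  x1=T x2=F x3=F x4=F x5=T
  x1=T x2=F x3=F x4=T x5=T
  x1=T x2=F x3=T x4=F x5=T
  x1=T x2=F x3=T x4=T x5=T
Count: 5.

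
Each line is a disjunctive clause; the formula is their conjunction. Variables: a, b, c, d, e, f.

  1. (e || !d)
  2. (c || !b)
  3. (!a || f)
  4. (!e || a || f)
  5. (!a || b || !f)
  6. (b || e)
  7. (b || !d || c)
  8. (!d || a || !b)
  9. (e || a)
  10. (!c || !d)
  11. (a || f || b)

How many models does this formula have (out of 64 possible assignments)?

Satisfying assignments:
  a=F b=F c=F d=F e=T f=T
  a=F b=F c=T d=F e=T f=T
  a=F b=T c=T d=F e=T f=T
  a=T b=T c=T d=F e=F f=T
  a=T b=T c=T d=F e=T f=T
Count: 5.

5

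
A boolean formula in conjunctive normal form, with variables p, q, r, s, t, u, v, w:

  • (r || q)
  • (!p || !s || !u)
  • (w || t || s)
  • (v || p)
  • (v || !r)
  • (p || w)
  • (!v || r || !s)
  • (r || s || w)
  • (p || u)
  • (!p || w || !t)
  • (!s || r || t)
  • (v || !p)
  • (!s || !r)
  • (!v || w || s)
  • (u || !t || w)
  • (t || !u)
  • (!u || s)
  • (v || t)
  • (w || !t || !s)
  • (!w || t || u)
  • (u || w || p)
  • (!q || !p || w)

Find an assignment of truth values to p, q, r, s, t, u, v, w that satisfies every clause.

p=True  q=False  r=True  s=False  t=True  u=False  v=True  w=True

Check each clause:
  1. (r || q) — r is true.
  2. (!u || !s || !p) — !u is true.
  3. (w || s || t) — w is true.
  4. (p || v) — p is true.
  5. (v || !r) — v is true.
  6. (p || w) — w is true.
  7. (!s || !v || r) — r is true.
  8. (w || r || s) — w is true.
  9. (p || u) — p is true.
  10. (!p || !t || w) — w is true.
  11. (t || r || !s) — r is true.
  12. (v || !p) — v is true.
  13. (!s || !r) — !s is true.
  14. (s || !v || w) — w is true.
  15. (u || !t || w) — w is true.
  16. (t || !u) — !u is true.
  17. (!u || s) — !u is true.
  18. (v || t) — t is true.
  19. (w || !t || !s) — w is true.
  20. (!w || t || u) — t is true.
  21. (p || u || w) — w is true.
  22. (!p || !q || w) — w is true.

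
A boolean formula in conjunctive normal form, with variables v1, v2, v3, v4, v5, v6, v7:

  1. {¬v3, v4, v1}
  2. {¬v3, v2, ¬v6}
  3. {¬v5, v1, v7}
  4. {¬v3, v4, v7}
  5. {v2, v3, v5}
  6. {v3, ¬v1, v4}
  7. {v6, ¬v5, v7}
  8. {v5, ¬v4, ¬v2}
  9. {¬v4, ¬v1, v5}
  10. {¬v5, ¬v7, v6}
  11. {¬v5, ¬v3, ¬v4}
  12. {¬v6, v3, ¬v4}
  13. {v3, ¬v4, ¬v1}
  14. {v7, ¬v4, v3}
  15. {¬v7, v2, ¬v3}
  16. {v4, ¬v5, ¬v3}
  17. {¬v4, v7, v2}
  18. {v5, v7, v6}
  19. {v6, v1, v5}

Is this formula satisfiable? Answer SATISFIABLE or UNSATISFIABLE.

SATISFIABLE

Set v1 = False and propagate.
Try v2 = True.
The remaining clauses are satisfied by v3 = False, v4 = False, v5 = False, v6 = True, v7 = True.
So v1=0, v2=1, v3=0, v4=0, v5=0, v6=1, v7=1 is a satisfying assignment.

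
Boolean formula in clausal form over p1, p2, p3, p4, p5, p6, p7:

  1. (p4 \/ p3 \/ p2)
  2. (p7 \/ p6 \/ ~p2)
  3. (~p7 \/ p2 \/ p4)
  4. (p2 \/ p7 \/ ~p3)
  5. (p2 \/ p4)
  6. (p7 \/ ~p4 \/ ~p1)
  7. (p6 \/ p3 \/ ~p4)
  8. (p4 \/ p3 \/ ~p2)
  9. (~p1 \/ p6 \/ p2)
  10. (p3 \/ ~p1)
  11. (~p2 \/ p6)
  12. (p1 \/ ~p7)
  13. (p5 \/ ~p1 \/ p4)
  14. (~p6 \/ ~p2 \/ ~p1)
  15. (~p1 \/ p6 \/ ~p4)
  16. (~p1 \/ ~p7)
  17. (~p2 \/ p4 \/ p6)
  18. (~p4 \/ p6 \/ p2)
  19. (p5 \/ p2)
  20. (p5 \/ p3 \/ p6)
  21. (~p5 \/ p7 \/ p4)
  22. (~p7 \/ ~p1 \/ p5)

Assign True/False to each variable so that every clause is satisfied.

Branch on p1: take p1 = False.
  then p7 is forced to False.
Branch on p2: take p2 = True.
  then p6 is forced to True.
For the remaining variables, p3 = False, p4 = True, p5 = True works.

p1=F, p2=T, p3=F, p4=T, p5=T, p6=T, p7=F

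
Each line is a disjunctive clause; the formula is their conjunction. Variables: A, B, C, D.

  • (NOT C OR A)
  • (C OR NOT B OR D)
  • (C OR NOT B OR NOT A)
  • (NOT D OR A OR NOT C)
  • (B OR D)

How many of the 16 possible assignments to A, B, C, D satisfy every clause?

6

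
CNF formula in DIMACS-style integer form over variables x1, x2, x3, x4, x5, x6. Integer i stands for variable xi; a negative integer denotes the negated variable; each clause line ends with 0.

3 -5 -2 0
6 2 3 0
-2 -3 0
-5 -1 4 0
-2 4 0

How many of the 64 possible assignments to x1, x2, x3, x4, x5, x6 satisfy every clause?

Case analysis on x2 and x3:
  x2=T, x3=T: a clause becomes empty — 0.
  x2=T, x3=F: remaining (x1,x4,x5,x6) ∈ {(F,T,F,F); (F,T,F,T); (T,T,F,F); (T,T,F,T)} — 4.
  x2=F, x3=T: x6 free; 7 ways for (x1,x4,x5) × 2^1 = 14.
  x2=F, x3=F: 7 of the 16 assignments to (x1,x4,x5,x6) work.
Total: 0 + 4 + 14 + 7 = 25.

25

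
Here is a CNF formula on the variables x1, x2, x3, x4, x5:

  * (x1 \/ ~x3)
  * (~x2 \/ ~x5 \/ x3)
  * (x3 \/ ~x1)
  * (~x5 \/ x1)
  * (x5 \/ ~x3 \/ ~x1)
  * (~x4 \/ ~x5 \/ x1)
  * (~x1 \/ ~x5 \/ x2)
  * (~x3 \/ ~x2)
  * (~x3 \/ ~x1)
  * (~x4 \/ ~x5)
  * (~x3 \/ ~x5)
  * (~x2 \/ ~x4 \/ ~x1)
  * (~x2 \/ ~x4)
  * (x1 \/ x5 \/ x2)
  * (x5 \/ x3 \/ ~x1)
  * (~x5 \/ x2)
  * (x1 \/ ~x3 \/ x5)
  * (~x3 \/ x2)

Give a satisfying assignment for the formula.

x1 = 0  x2 = 1  x3 = 0  x4 = 0  x5 = 0

Check each clause:
  1. (~x3 \/ x1) — ~x3 is true.
  2. (x3 \/ ~x5 \/ ~x2) — ~x5 is true.
  3. (x3 \/ ~x1) — ~x1 is true.
  4. (x1 \/ ~x5) — ~x5 is true.
  5. (x5 \/ ~x3 \/ ~x1) — ~x3 is true.
  6. (~x5 \/ ~x4 \/ x1) — ~x5 is true.
  7. (~x1 \/ ~x5 \/ x2) — x2 is true.
  8. (~x3 \/ ~x2) — ~x3 is true.
  9. (~x1 \/ ~x3) — ~x3 is true.
  10. (~x4 \/ ~x5) — ~x5 is true.
  11. (~x5 \/ ~x3) — ~x5 is true.
  12. (~x2 \/ ~x4 \/ ~x1) — ~x4 is true.
  13. (~x2 \/ ~x4) — ~x4 is true.
  14. (x5 \/ x2 \/ x1) — x2 is true.
  15. (x5 \/ ~x1 \/ x3) — ~x1 is true.
  16. (~x5 \/ x2) — x2 is true.
  17. (x1 \/ ~x3 \/ x5) — ~x3 is true.
  18. (x2 \/ ~x3) — x2 is true.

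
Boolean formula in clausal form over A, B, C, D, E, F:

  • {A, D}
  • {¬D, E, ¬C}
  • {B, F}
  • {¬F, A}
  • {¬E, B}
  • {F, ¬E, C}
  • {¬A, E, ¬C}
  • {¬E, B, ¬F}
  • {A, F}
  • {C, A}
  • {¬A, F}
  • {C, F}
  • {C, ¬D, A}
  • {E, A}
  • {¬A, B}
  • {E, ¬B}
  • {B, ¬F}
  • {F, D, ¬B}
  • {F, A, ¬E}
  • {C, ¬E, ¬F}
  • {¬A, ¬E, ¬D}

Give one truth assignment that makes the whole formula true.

A = 1, B = 1, C = 1, D = 0, E = 1, F = 1

Set A = True and propagate.
  then F is forced to True.
  then B is forced to True.
  then E is forced to True.
  then C is forced to True.
  then D is forced to False.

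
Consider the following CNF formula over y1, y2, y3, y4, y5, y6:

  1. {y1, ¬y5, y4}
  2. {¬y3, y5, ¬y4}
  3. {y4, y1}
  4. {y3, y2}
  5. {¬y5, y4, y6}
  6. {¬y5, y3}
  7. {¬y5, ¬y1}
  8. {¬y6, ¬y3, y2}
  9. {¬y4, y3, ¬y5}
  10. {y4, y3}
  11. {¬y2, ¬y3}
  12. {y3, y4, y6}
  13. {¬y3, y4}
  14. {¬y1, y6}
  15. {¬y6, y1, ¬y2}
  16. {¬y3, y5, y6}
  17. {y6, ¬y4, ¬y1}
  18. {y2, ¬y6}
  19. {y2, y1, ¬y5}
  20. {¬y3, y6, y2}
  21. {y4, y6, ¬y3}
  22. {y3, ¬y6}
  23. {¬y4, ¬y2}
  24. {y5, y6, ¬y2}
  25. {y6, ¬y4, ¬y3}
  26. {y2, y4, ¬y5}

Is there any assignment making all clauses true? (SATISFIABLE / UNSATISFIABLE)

UNSATISFIABLE

y3 = True:
  propagation gives y2=False, y6=False; an empty clause results — contradiction.
y3 = False:
  propagation gives y2=True, y5=False, y4=True; an empty clause results — contradiction.
Every branch closes, so no satisfying assignment exists.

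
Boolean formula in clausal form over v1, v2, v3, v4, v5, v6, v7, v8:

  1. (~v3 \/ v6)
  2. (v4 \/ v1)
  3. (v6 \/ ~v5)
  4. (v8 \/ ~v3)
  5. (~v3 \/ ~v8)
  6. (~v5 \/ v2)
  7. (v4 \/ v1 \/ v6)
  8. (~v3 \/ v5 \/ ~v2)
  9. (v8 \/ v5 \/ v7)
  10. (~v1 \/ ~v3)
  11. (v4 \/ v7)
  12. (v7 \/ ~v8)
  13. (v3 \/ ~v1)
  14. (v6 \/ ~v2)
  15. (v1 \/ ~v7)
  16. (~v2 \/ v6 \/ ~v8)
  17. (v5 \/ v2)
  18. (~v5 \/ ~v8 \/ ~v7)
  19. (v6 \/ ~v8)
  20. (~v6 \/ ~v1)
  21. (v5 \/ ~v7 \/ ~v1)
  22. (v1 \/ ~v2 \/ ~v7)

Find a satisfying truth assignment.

Pure literal: v4 appears only positively; assign v4 = True.
Try v1 = False.
  then v7 is forced to False.
  then v8 is forced to False.
  then v3 is forced to False.
  then v5 is forced to True.
  then v6 is forced to True.
  then v2 is forced to True.
Check each clause:
  1. (~v3 \/ v6) — ~v3 is true.
  2. (v4 \/ v1) — v4 is true.
  3. (v6 \/ ~v5) — v6 is true.
  4. (v8 \/ ~v3) — ~v3 is true.
  5. (~v3 \/ ~v8) — ~v8 is true.
  6. (~v5 \/ v2) — v2 is true.
  7. (v4 \/ v6 \/ v1) — v4 is true.
  8. (~v3 \/ v5 \/ ~v2) — ~v3 is true.
  9. (v7 \/ v5 \/ v8) — v5 is true.
  10. (~v3 \/ ~v1) — ~v3 is true.
  11. (v7 \/ v4) — v4 is true.
  12. (v7 \/ ~v8) — ~v8 is true.
  13. (v3 \/ ~v1) — ~v1 is true.
  14. (~v2 \/ v6) — v6 is true.
  15. (v1 \/ ~v7) — ~v7 is true.
  16. (~v2 \/ ~v8 \/ v6) — ~v8 is true.
  17. (v5 \/ v2) — v2 is true.
  18. (~v7 \/ ~v5 \/ ~v8) — ~v8 is true.
  19. (v6 \/ ~v8) — ~v8 is true.
  20. (~v1 \/ ~v6) — ~v1 is true.
  21. (~v1 \/ ~v7 \/ v5) — ~v7 is true.
  22. (~v2 \/ ~v7 \/ v1) — ~v7 is true.

v1=F, v2=T, v3=F, v4=T, v5=T, v6=T, v7=F, v8=F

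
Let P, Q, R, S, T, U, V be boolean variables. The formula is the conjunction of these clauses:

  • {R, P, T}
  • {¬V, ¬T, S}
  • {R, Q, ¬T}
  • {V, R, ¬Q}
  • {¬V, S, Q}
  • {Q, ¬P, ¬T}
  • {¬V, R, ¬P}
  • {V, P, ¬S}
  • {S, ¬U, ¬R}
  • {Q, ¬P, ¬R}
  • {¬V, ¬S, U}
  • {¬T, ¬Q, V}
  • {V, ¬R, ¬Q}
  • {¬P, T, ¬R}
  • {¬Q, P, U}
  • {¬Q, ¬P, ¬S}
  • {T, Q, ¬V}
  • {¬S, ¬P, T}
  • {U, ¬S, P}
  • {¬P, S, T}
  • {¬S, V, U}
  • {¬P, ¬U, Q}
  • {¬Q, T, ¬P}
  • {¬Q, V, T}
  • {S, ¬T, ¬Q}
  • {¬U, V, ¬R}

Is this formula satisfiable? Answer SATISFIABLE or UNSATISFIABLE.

SATISFIABLE

Set P = False and propagate.
Branch on Q: take Q = False.
For the remaining variables, R = True, S = False, T = False, U = False, V = False works.
So P=False, Q=False, R=True, S=False, T=False, U=False, V=False is a satisfying assignment.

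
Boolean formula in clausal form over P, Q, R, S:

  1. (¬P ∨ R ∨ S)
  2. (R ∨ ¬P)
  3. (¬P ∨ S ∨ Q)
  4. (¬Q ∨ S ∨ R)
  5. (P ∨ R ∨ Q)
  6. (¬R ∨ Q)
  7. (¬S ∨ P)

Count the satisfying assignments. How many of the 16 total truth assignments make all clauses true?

3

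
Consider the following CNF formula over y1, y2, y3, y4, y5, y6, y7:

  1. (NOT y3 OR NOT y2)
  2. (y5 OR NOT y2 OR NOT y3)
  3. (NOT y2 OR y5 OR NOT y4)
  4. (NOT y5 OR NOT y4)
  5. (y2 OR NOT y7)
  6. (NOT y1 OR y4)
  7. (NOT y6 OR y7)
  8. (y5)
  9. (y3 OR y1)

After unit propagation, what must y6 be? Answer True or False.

(y5) stands alone — y5 = True.
From (NOT y5 OR NOT y4) and y5 = True: y4 = False.
(y4 OR NOT y1): since y4 = False, the clause reduces to (NOT y1). y1 = False.
(y3 OR y1) with y1 = False leaves only y3, so y3 = True.
In (NOT y3 OR NOT y2), NOT y3 is now false; NOT y2 must hold, so y2 = False.
(NOT y7 OR y2): since y2 = False, the clause reduces to (NOT y7). y7 = False.
From (y7 OR NOT y6) and y7 = False: y6 = False.

False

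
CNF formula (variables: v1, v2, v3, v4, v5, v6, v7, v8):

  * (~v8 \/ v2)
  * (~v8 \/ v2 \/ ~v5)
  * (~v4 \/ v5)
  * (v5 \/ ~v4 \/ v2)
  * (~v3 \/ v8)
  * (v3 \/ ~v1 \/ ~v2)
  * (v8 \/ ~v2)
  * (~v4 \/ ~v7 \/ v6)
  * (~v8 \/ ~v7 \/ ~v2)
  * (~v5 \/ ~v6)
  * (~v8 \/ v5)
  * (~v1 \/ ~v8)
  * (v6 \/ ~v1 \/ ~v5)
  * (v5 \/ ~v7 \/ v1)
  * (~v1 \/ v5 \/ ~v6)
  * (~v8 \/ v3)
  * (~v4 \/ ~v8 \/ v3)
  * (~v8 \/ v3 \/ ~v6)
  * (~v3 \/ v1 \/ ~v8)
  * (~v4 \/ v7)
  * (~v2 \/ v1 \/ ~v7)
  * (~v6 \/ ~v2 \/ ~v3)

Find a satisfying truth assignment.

v1=0, v2=0, v3=0, v4=0, v5=1, v6=0, v7=1, v8=0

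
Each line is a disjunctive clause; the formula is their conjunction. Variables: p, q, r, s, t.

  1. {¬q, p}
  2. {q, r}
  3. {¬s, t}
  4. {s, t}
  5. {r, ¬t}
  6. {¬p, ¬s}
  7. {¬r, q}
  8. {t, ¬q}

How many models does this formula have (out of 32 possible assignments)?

1

The models are:
  p=1 q=1 r=1 s=0 t=1
Count: 1.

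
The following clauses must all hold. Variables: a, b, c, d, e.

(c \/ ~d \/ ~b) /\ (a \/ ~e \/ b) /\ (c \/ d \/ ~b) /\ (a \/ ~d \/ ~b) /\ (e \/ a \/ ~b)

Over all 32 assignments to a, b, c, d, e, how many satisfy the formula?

Split on b, then a.
  b=T, a=T: remaining (c,d,e) ∈ {(T,F,F); (T,F,T); (T,T,F); (T,T,T)} — 4.
  b=T, a=F: remaining (c,d,e) ∈ {(T,F,T)} — 1.
  b=F, a=T: c, d, e free → 2^3 = 8.
  b=F, a=F: remaining (c,d,e) ∈ {(F,F,F); (F,T,F); (T,F,F); (T,T,F)} — 4.
Total: 4 + 1 + 8 + 4 = 17.

17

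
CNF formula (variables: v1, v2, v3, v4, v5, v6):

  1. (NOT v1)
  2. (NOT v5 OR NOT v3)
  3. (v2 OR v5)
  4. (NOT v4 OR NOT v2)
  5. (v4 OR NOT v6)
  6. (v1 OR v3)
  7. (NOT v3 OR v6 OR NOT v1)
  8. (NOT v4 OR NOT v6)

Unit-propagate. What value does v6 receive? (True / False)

False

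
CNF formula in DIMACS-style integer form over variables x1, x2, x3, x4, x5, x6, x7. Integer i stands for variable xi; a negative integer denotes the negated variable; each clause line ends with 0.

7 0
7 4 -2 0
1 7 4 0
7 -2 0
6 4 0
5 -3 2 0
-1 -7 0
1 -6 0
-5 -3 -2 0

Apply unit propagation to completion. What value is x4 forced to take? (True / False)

(x7) stands alone — x7 = True.
From (¬x7 ∨ ¬x1) and x7 = True: x1 = False.
(x1 ∨ ¬x6): since x1 = False, the clause reduces to (¬x6). x6 = False.
In (x4 ∨ x6), x6 is now false; x4 must hold, so x4 = True.

True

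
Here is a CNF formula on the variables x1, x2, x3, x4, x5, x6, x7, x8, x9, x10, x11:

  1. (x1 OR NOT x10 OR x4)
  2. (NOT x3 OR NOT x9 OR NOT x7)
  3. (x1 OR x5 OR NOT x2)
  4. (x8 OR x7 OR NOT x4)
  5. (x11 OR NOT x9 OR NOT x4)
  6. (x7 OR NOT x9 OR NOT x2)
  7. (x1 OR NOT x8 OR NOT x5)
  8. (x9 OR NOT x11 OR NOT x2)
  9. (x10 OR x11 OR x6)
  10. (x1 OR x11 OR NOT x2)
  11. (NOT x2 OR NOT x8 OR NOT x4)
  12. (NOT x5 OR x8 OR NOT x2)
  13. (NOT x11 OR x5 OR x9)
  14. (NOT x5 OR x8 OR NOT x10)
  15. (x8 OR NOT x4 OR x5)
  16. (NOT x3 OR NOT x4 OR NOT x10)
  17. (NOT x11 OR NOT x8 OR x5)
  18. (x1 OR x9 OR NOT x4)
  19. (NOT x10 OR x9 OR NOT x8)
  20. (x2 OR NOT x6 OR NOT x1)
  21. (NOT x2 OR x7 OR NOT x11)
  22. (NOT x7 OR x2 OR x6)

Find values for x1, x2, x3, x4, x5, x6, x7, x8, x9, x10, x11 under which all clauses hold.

Try x1 = False.
Try x2 = False.
Try x3 = True.
For the remaining variables, x4 = False, x5 = False, x6 = True, x7 = True, x8 = False, x9 = False, x10 = False, x11 = False works.

x1=False, x2=False, x3=True, x4=False, x5=False, x6=True, x7=True, x8=False, x9=False, x10=False, x11=False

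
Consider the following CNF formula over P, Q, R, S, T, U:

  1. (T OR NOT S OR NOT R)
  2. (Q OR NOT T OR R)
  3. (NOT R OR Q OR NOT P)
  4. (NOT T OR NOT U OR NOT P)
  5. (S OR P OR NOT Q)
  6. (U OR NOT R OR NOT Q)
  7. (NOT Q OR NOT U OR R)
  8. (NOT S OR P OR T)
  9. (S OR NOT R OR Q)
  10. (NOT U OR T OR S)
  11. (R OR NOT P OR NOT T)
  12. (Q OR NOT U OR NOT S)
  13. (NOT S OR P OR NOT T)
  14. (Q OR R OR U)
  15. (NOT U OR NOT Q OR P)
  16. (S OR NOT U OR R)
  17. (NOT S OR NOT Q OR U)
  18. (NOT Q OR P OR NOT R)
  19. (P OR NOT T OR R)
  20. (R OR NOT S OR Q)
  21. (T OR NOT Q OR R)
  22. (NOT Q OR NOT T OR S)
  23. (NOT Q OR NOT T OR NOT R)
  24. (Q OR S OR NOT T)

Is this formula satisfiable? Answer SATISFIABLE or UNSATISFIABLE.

UNSATISFIABLE

Q = True:
  T = True:
    propagation gives S=True, P=True, U=False; an empty clause results — contradiction.
  T = False:
    propagation gives R=True, S=False, P=True, U=True; an empty clause results — contradiction.
Q = False:
  R = True:
    propagation gives P=False, S=True, T=True; an empty clause results — contradiction.
  R = False:
    propagation gives T=False, U=True, S=True; an empty clause results — contradiction.
Every branch closes, so no satisfying assignment exists.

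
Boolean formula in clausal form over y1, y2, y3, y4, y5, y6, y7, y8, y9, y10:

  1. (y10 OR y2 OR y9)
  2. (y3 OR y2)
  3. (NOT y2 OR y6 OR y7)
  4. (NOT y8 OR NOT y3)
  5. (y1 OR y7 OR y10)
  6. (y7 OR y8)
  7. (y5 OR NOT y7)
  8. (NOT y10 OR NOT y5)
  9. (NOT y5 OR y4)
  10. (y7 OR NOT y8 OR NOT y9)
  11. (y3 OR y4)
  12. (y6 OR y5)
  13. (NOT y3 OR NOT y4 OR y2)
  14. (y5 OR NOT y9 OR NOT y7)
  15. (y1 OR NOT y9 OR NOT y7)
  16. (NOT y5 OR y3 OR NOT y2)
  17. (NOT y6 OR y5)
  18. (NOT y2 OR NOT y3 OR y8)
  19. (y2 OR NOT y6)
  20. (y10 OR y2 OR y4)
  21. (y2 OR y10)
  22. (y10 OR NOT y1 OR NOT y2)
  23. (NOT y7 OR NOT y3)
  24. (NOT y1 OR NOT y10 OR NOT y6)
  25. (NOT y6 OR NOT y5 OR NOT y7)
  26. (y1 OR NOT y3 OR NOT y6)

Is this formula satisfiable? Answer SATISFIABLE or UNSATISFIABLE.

UNSATISFIABLE

y2 = True:
  y7 = True:
    propagation gives y5=True, y10=False, y4=True, y3=True; an empty clause results — contradiction.
  y7 = False:
    propagation gives y6=True, y8=True, y3=False, y9=False; an empty clause results — contradiction.
y2 = False:
  propagation gives y3=True, y8=False, y7=True; an empty clause results — contradiction.
Every branch closes, so no satisfying assignment exists.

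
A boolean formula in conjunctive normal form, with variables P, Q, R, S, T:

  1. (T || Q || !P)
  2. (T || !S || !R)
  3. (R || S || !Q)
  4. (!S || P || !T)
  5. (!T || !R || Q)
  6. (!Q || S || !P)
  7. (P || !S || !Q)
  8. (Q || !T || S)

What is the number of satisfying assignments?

Split on Q, then S.
  Q=T, S=T: remaining (P,R,T) ∈ {(T,F,F); (T,F,T); (T,T,T)} — 3.
  Q=T, S=F: remaining (P,R,T) ∈ {(F,T,F); (F,T,T)} — 2.
  Q=F, S=T: remaining (P,R,T) ∈ {(F,F,F); (T,F,T)} — 2.
  Q=F, S=F: remaining (P,R,T) ∈ {(F,F,F); (F,T,F)} — 2.
Total: 3 + 2 + 2 + 2 = 9.

9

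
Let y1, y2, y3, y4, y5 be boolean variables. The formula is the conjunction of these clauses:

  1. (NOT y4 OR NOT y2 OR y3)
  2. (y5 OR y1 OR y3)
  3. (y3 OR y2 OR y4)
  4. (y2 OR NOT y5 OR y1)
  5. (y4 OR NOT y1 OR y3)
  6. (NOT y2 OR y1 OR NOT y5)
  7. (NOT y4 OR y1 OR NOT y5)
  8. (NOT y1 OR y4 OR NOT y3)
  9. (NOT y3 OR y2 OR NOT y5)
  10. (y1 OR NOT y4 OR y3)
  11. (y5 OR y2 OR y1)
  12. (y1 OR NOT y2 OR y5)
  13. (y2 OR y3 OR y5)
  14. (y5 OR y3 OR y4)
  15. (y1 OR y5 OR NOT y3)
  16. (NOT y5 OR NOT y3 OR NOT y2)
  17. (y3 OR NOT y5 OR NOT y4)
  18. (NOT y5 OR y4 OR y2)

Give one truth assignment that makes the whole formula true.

Set y1 = True and propagate.
The remaining clauses are satisfied by y2 = False, y3 = True, y4 = True, y5 = False.

y1=T, y2=F, y3=T, y4=T, y5=F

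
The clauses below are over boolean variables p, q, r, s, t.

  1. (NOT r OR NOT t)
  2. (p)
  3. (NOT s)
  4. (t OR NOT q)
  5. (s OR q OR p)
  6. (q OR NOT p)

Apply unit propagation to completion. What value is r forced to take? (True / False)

False

Unit clause (p) sets p = True.
(NOT s) stands alone — s = False.
In (q OR NOT p), NOT p is now false; q must hold, so q = True.
In (t OR NOT q), NOT q is now false; t must hold, so t = True.
(NOT r OR NOT t) with t = True leaves only NOT r, so r = False.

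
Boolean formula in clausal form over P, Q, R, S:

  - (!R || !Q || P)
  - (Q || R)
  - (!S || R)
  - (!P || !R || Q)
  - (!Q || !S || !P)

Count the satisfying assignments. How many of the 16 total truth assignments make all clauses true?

5

The models are:
  P=F Q=F R=T S=F
  P=F Q=F R=T S=T
  P=F Q=T R=F S=F
  P=T Q=T R=F S=F
  P=T Q=T R=T S=F
That's 5 in total.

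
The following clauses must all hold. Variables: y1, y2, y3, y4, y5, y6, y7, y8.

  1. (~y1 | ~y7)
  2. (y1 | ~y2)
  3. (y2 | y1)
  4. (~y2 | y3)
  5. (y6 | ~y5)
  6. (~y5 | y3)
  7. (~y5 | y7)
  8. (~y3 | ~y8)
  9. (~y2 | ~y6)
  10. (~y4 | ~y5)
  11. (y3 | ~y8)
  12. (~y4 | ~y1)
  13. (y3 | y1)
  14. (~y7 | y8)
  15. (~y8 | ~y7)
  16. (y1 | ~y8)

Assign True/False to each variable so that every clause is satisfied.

y1=True, y2=False, y3=True, y4=False, y5=False, y6=False, y7=False, y8=False

Pure literal: y4 appears only negated; assign y4 = False.
y5 occurs only negated in the remaining clauses — set y5 = False.
Branch on y1: take y1 = True.
  then y7 is forced to False.
Set y2 = False and propagate.
Try y3 = True.
  then y8 is forced to False.
y6 is now unconstrained; take y6 = False.
Check each clause:
  1. (~y1 | ~y7) — ~y7 is true.
  2. (y1 | ~y2) — y1 is true.
  3. (y2 | y1) — y1 is true.
  4. (~y2 | y3) — y3 is true.
  5. (y6 | ~y5) — ~y5 is true.
  6. (~y5 | y3) — y3 is true.
  7. (~y5 | y7) — ~y5 is true.
  8. (~y3 | ~y8) — ~y8 is true.
  9. (~y2 | ~y6) — ~y6 is true.
  10. (~y4 | ~y5) — ~y5 is true.
  11. (y3 | ~y8) — ~y8 is true.
  12. (~y4 | ~y1) — ~y4 is true.
  13. (y3 | y1) — y1 is true.
  14. (~y7 | y8) — ~y7 is true.
  15. (~y7 | ~y8) — ~y8 is true.
  16. (~y8 | y1) — ~y8 is true.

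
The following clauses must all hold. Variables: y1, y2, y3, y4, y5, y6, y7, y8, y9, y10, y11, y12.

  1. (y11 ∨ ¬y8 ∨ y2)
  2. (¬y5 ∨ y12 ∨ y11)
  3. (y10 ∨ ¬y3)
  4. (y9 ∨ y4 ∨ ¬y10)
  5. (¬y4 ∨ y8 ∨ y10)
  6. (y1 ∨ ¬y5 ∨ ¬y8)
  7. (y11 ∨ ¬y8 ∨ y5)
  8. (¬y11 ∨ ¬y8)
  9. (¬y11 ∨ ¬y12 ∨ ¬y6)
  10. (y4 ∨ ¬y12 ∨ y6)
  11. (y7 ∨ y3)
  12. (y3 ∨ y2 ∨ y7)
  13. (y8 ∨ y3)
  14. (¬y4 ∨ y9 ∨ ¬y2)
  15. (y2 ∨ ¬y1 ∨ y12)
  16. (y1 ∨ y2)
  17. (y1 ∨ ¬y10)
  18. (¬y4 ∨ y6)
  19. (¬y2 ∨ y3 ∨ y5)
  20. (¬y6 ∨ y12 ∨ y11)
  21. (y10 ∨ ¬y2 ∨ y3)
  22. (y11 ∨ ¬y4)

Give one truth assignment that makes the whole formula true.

y1 = True, y2 = True, y3 = True, y4 = True, y5 = True, y6 = True, y7 = True, y8 = False, y9 = True, y10 = True, y11 = True, y12 = False

Pure literal: y7 appears only positively; assign y7 = True.
y9 occurs only positively in the remaining clauses — set y9 = True.
Set y1 = True and propagate.
The remaining clauses are satisfied by y2 = True, y3 = True, y4 = True, y5 = True, y6 = True, y8 = False, y10 = True, y11 = True, y12 = False.
Every clause has at least one true literal under this assignment.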